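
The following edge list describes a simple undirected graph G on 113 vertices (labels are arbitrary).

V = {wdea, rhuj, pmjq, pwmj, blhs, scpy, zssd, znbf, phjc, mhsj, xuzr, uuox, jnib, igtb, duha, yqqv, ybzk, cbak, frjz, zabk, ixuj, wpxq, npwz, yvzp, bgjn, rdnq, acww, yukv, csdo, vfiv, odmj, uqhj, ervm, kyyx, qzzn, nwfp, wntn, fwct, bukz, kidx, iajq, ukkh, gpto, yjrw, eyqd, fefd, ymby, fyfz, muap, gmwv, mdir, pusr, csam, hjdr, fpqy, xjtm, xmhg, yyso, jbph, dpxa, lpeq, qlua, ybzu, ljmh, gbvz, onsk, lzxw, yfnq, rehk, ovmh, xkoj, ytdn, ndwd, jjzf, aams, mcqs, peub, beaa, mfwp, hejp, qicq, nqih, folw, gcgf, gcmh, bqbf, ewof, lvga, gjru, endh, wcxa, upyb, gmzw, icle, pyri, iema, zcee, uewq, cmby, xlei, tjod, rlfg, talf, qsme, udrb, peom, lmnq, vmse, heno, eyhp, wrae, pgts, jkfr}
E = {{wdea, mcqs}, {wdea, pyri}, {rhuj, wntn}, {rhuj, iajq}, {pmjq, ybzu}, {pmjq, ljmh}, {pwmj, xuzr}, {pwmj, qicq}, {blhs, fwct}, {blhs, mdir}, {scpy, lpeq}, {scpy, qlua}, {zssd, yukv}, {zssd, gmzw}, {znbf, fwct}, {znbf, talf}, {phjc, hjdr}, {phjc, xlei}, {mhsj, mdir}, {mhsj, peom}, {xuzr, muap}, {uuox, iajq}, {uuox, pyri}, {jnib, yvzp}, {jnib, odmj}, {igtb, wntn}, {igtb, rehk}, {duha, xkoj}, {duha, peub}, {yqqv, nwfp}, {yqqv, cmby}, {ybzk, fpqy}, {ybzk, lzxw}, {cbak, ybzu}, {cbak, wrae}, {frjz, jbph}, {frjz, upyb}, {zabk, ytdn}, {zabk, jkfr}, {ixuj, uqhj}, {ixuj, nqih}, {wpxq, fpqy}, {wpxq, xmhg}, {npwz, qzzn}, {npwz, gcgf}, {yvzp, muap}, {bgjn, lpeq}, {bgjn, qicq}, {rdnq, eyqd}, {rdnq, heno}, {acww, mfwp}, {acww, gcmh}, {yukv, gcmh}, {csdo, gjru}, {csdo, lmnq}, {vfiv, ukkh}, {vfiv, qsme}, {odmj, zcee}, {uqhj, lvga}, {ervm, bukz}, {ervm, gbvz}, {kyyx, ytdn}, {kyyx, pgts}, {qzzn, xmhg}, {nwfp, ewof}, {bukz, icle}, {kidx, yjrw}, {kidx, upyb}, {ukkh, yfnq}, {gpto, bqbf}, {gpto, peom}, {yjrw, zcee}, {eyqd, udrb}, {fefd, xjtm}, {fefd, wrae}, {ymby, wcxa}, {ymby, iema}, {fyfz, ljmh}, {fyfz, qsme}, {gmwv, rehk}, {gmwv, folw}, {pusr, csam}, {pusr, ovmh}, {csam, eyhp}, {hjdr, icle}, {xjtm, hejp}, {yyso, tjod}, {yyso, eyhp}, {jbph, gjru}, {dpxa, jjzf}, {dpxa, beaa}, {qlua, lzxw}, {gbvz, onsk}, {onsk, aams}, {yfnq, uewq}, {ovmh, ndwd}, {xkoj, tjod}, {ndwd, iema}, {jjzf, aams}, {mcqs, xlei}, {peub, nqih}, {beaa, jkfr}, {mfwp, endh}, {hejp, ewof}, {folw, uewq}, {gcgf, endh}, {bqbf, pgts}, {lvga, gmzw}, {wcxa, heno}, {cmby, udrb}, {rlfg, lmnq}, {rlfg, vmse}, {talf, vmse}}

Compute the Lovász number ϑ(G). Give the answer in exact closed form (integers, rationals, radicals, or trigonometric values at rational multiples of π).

Vertex frjz has 2 neighbors: jbph, upyb.
deg(phjc) = 2; N(phjc) = {hjdr, xlei}.
Vertex yfnq has 2 neighbors: ukkh, uewq.
deg(ervm) = 2; N(ervm) = {bukz, gbvz}.
Regular of degree 2 on 113 vertices: connected 2-regular on 113 ⇒ C_{113}.
Distinct eigenvalues (to 4 d.p.): [2.0, 1.9969, 1.9876, 1.9722, 1.9507, 1.9232, 1.8897, 1.8504, 1.8054, 1.7548, 1.6987, 1.6374, 1.5711, 1.4999, 1.424, 1.3438, 1.2594, 1.1711, 1.0792, 0.9839, 0.8856, 0.7846, 0.6811, 0.5756, 0.4682, 0.3595, 0.2496, 0.1389, 0.0278, -0.0834, -0.1943, -0.3046, -0.414, -0.5221, -0.6286, -0.7331, -0.8354, -0.9351, -1.0319, -1.1255, -1.2157, -1.3021, -1.3844, -1.4625, -1.5361, -1.6049, -1.6687, -1.7274, -1.7807, -1.8286, -1.8708, -1.9072, -1.9377, -1.9622, -1.9807, -1.993, -1.9992].
Lovász: ϑ = −113(-2*cos(pi/113))/(2+-(-1)*2*cos(pi/113)) = 113*cos(pi/113)/(cos(pi/113) + 1).
Numerically 56.489081.
Sandwich: α(G)=56 ≤ ϑ(G)=113*cos(pi/113)/(cos(pi/113) + 1) ≤ χ(Ḡ)=57 (both strict).

113*cos(pi/113)/(cos(pi/113) + 1)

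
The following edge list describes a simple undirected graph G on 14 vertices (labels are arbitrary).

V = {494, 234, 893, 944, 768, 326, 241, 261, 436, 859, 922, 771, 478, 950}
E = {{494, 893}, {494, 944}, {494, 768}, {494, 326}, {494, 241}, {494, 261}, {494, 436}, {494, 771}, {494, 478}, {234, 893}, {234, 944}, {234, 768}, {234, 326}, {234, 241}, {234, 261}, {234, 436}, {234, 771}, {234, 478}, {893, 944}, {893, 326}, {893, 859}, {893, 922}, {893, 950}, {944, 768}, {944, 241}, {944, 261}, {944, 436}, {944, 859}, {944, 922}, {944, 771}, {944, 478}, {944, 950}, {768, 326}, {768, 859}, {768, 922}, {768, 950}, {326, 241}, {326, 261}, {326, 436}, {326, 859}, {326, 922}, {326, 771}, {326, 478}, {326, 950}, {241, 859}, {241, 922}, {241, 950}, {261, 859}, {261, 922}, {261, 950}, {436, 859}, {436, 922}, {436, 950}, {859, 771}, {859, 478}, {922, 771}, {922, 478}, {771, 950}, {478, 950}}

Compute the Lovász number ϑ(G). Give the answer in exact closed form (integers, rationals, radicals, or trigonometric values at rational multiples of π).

deg(771) = 7; N(771) = {494, 234, 944, 326, 859, 922, 950}.
Vertex 326 has 12 neighbors: 494, 234, 893, 768, 241, 261, 436, 859, 922, 771, 478, 950.
deg(436) = 7; N(436) = {494, 234, 944, 326, 859, 922, 950}.
N(494) = {893, 944, 768, 326, 241, 261, 436, 771, 478}, |N(494)| = 9.
G = K_{7,5,2}: α = 7 = χ(Ḡ), so ϑ = 7.
ϑ(G) ≈ 7.0000000.
Check 7 ≤ 7 ≤ 7: collapsed.

7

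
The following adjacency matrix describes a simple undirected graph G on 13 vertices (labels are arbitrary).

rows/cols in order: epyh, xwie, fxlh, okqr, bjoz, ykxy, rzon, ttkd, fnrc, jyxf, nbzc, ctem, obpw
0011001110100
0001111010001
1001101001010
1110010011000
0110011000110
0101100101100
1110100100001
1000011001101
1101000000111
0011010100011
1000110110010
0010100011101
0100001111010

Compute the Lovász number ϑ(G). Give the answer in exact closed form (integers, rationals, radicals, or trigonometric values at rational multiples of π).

N(ttkd) = {epyh, ykxy, rzon, jyxf, nbzc, obpw}, |N(ttkd)| = 6.
N(fnrc) = {epyh, xwie, okqr, nbzc, ctem, obpw}, |N(fnrc)| = 6.
Vertex ykxy has 6 neighbors: xwie, okqr, bjoz, ttkd, jyxf, nbzc.
N(ctem) = {fxlh, bjoz, fnrc, jyxf, nbzc, obpw}, |N(ctem)| = 6.
6-regular, N=13; Paley(13): SR with (k,λ,μ)=(6,2,3).
Distinct eigenvalues (to 5 d.p.): [6.0, 1.30278, -2.30278].
Lovász (edge-transitive): ϑ = −13·(-sqrt(13)/2 - 1/2)/((6)−(-sqrt(13)/2 - 1/2)) = sqrt(13).
= 3.6056… (decimal).

sqrt(13)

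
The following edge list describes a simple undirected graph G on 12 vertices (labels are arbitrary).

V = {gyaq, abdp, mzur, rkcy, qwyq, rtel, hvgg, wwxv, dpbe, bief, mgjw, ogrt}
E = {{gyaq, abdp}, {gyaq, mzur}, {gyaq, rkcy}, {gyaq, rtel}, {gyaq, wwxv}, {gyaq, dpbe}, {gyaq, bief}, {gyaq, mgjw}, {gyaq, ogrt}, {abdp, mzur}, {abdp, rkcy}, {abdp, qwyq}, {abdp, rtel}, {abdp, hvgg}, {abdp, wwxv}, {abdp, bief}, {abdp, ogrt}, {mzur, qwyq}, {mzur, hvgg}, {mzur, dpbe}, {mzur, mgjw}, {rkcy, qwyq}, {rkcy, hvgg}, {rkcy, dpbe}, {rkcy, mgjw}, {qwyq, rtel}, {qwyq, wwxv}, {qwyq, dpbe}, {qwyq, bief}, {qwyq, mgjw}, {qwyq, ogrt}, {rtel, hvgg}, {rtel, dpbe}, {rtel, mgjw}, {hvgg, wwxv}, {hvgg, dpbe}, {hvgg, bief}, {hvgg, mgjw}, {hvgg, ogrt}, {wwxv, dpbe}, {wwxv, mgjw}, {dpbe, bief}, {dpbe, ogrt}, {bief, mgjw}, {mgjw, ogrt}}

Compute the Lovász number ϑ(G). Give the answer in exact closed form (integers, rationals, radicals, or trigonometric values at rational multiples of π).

N(ogrt) = {gyaq, abdp, qwyq, hvgg, dpbe, mgjw}, |N(ogrt)| = 6.
deg(mgjw) = 9; N(mgjw) = {gyaq, mzur, rkcy, qwyq, rtel, hvgg, wwxv, bief, ogrt}.
deg(qwyq) = 9; N(qwyq) = {abdp, mzur, rkcy, rtel, wwxv, dpbe, bief, mgjw, ogrt}.
deg(wwxv) = 6; N(wwxv) = {gyaq, abdp, qwyq, hvgg, dpbe, mgjw}.
G = K_{6,3,3}: α = 6 = χ(Ḡ), so ϑ = 6.
= 6.000000… (decimal).
6 ≤ 6 ≤ 6: collapsed.

6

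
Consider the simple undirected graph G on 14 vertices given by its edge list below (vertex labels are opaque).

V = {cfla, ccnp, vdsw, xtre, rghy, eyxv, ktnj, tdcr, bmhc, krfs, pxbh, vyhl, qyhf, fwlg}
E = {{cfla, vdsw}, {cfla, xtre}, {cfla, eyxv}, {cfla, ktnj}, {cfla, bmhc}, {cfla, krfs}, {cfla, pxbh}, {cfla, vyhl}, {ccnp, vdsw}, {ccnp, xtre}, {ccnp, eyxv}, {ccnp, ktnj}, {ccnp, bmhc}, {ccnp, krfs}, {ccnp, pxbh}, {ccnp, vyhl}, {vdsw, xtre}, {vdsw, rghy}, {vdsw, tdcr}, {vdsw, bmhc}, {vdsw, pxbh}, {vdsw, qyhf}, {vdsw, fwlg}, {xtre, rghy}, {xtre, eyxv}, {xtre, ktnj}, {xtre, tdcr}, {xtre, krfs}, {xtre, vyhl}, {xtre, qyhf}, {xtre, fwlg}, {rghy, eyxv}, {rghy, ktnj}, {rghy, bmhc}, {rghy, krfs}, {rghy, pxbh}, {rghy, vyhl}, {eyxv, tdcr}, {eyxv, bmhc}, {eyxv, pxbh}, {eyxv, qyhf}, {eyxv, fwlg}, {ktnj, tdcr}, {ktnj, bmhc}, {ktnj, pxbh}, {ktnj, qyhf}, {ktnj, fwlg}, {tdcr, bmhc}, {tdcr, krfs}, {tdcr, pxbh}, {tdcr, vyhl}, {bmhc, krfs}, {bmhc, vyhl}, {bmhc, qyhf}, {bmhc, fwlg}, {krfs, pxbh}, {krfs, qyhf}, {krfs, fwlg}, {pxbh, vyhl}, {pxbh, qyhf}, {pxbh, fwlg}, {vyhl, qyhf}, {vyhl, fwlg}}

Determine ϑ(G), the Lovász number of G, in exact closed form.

6

N(fwlg) = {vdsw, xtre, eyxv, ktnj, bmhc, krfs, pxbh, vyhl}, |N(fwlg)| = 8.
deg(vdsw) = 9; N(vdsw) = {cfla, ccnp, xtre, rghy, tdcr, bmhc, pxbh, qyhf, fwlg}.
Vertex cfla has 8 neighbors: vdsw, xtre, eyxv, ktnj, bmhc, krfs, pxbh, vyhl.
deg(bmhc) = 11; N(bmhc) = {cfla, ccnp, vdsw, rghy, eyxv, ktnj, tdcr, krfs, vyhl, qyhf, fwlg}.
Complete multipartite on [6, 5, 3]: sandwich collapses at ϑ=6.
= 6.000000… (decimal).
Sandwich: α(G)=6 ≤ ϑ(G)=6 ≤ χ(Ḡ)=6 (collapsed).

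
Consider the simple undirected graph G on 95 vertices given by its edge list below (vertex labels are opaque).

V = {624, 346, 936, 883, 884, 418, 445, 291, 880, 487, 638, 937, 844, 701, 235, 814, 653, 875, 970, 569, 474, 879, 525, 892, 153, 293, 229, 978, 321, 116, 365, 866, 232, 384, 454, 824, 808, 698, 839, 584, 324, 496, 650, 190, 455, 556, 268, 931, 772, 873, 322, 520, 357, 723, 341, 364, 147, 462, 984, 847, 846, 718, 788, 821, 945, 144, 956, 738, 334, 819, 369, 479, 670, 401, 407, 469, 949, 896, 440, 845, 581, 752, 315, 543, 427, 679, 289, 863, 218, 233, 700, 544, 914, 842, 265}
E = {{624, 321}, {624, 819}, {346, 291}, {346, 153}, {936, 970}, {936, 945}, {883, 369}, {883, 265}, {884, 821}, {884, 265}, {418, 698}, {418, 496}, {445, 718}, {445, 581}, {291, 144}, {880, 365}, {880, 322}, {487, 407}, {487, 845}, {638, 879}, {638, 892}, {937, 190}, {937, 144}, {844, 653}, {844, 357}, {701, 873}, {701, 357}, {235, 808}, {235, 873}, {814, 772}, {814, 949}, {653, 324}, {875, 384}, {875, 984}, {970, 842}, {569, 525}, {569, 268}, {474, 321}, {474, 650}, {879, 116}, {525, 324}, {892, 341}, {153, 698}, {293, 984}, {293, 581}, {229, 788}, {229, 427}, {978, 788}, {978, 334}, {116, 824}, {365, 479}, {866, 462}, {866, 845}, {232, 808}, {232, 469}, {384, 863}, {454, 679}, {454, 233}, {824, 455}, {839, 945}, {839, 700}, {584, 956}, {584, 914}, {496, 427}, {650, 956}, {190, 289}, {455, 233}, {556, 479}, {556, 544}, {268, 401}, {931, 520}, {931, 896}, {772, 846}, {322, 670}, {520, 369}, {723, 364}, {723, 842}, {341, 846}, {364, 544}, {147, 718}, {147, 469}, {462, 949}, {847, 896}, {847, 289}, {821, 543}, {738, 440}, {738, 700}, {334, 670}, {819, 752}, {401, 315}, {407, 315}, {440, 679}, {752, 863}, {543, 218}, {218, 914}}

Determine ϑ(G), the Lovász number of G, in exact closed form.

Vertex 324 has 2 neighbors: 653, 525.
deg(638) = 2; N(638) = {879, 892}.
Vertex 914 has 2 neighbors: 584, 218.
N(788) = {229, 978}, |N(788)| = 2.
G on 95 vertices is 2-regular; this is C_{95}, the 95-cycle.
spec(A) ≈ [2.0, 1.99563, 1.98253, 1.96076, 1.93042, 1.89163, 1.84458, 1.78946, 1.72651, 1.65602, 1.57828, 1.49364, 1.40247, 1.30517, 1.20216, 1.0939, 0.98085, 0.86351, 0.74239, 0.61803, 0.49097, 0.36176, 0.23097, 0.09917, -0.03307, -0.16516, -0.29653, -0.4266, -0.55481, -0.68059, -0.80339, -0.92268, -1.03794, -1.14866, -1.25435, -1.35456, -1.44885, -1.5368, -1.61803, -1.69219, -1.75895, -1.81801, -1.86913, -1.91207, -1.94665, -1.97272, -1.99017, -1.99891] (distinct, 5 d.p.).
With N=95: ϑ(G) = 95·(-(-1)*2*cos(pi/95))/(2−(-2*cos(pi/95))) = 95*cos(pi/95)/(cos(pi/95) + 1).
ϑ(G) ≈ 47.487011311.
Check 47 ≤ 95*cos(pi/95)/(cos(pi/95) + 1) ≤ 48: both strict.

95*cos(pi/95)/(cos(pi/95) + 1)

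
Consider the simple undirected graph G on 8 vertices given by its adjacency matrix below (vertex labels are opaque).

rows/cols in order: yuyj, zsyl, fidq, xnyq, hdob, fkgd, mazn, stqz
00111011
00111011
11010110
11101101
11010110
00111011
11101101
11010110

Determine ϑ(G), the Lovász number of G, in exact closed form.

3

N(yuyj) = {fidq, xnyq, hdob, mazn, stqz}, |N(yuyj)| = 5.
Vertex stqz has 5 neighbors: yuyj, zsyl, xnyq, fkgd, mazn.
N(mazn) = {yuyj, zsyl, fidq, hdob, fkgd, stqz}, |N(mazn)| = 6.
Vertex fkgd has 5 neighbors: fidq, xnyq, hdob, mazn, stqz.
3 parts of sizes [3, 3, 2]; α(G) = 3 = ϑ (perfect).
Numerically 3.000000000.
α=3, χ(Ḡ)=3; ϑ=3 lies between (collapsed).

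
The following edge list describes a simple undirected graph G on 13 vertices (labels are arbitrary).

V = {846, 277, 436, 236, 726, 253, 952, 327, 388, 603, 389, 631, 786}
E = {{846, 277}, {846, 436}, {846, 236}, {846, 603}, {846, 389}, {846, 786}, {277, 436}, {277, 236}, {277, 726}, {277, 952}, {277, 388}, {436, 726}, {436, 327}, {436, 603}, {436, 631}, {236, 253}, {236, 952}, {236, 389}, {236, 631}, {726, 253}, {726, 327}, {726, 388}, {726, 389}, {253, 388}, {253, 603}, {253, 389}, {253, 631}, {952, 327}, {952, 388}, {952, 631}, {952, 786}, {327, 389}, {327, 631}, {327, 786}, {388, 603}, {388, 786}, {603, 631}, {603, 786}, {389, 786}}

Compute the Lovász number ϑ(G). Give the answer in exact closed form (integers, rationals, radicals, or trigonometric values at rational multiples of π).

sqrt(13)

deg(631) = 6; N(631) = {436, 236, 253, 952, 327, 603}.
deg(952) = 6; N(952) = {277, 236, 327, 388, 631, 786}.
Vertex 327 has 6 neighbors: 436, 726, 952, 389, 631, 786.
N(846) = {277, 436, 236, 603, 389, 786}, |N(846)| = 6.
13-vertex 6-regular graph: Paley(13): SR with (k,λ,μ)=(6,2,3).
Distinct eigenvalues (to 6 d.p.): [6.0, 1.302776, -2.302776].
Lovász (edge-transitive): ϑ = −13·(-sqrt(13)/2 - 1/2)/((6)−(-sqrt(13)/2 - 1/2)) = sqrt(13).
≈ 3.6056 (to 4 d.p.).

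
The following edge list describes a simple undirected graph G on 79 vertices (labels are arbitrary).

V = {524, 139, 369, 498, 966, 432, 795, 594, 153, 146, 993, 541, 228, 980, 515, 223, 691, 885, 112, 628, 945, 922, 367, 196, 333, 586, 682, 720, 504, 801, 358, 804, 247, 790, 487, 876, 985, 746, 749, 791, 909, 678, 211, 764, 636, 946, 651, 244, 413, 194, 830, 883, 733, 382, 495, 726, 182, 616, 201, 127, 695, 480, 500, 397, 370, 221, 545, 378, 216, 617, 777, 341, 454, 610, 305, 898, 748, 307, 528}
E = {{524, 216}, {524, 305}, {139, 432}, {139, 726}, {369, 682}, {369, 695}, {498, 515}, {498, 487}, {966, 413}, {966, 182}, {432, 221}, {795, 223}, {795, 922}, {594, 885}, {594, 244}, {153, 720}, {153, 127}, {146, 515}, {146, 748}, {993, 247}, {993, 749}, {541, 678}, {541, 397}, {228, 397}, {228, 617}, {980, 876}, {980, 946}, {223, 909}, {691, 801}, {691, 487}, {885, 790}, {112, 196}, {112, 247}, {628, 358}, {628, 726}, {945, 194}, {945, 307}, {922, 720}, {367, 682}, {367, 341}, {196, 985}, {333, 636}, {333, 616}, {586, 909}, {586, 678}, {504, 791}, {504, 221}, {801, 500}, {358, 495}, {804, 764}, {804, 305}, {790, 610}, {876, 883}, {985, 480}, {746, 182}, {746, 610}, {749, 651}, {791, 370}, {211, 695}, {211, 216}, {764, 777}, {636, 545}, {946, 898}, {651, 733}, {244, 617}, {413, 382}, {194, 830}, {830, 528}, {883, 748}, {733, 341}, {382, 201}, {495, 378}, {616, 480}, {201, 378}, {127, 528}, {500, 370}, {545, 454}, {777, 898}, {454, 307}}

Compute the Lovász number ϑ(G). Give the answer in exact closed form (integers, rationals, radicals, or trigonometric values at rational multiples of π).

79*cos(pi/79)/(cos(pi/79) + 1)

deg(617) = 2; N(617) = {228, 244}.
N(746) = {182, 610}, |N(746)| = 2.
Vertex 993 has 2 neighbors: 247, 749.
Vertex 946 has 2 neighbors: 980, 898.
G on 79 vertices is 2-regular; this is C_{79}, the 79-cycle.
A has 40 distinct eigenvalues ≈ [2.0, 1.99368, 1.97475, 1.94334, 1.89964, 1.84393, 1.77657, 1.69797, 1.60863, 1.50913, 1.40008, 1.28219, 1.15618, 1.02287, 0.88309, 0.73773, 0.5877, 0.43396, 0.27747, 0.11923, -0.03976, -0.19851, -0.356, -0.51123, -0.66324, -0.81105, -0.95374, -1.09039, -1.22015, -1.3422, -1.45576, -1.56011, -1.65461, -1.73864, -1.81168, -1.87327, -1.92301, -1.96059, -1.98578, -1.99842].
With N=79: ϑ(G) = 79·(-(-1)*2*cos(pi/79))/(2−(-2*cos(pi/79))) = 79*cos(pi/79)/(cos(pi/79) + 1).
= 39.4844… (decimal).
39 ≤ 79*cos(pi/79)/(cos(pi/79) + 1) ≤ 40: both strict.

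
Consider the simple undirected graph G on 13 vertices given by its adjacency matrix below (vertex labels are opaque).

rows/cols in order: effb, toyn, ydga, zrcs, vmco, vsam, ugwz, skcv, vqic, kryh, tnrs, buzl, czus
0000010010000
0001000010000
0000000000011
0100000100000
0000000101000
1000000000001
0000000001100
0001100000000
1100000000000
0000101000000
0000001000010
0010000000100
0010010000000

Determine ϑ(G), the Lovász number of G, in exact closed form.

13*cos(pi/13)/(cos(pi/13) + 1)

deg(czus) = 2; N(czus) = {ydga, vsam}.
deg(buzl) = 2; N(buzl) = {ydga, tnrs}.
N(kryh) = {vmco, ugwz}, |N(kryh)| = 2.
N(ugwz) = {kryh, tnrs}, |N(ugwz)| = 2.
13-vertex 2-regular graph: connected 2-regular on 13 ⇒ C_{13}.
spec(A) ≈ [2.0, 1.77091, 1.13613, 0.24107, -0.70921, -1.49702, -1.94188] (distinct, 5 d.p.).
With N=13: ϑ(G) = 13·(-(-1)*2*cos(pi/13))/(2−(-2*cos(pi/13))) = 13*cos(pi/13)/(cos(pi/13) + 1).
≈ 6.40417 (to 5 d.p.).
α=6, χ(Ḡ)=7; ϑ=13*cos(pi/13)/(cos(pi/13) + 1) lies between (both strict).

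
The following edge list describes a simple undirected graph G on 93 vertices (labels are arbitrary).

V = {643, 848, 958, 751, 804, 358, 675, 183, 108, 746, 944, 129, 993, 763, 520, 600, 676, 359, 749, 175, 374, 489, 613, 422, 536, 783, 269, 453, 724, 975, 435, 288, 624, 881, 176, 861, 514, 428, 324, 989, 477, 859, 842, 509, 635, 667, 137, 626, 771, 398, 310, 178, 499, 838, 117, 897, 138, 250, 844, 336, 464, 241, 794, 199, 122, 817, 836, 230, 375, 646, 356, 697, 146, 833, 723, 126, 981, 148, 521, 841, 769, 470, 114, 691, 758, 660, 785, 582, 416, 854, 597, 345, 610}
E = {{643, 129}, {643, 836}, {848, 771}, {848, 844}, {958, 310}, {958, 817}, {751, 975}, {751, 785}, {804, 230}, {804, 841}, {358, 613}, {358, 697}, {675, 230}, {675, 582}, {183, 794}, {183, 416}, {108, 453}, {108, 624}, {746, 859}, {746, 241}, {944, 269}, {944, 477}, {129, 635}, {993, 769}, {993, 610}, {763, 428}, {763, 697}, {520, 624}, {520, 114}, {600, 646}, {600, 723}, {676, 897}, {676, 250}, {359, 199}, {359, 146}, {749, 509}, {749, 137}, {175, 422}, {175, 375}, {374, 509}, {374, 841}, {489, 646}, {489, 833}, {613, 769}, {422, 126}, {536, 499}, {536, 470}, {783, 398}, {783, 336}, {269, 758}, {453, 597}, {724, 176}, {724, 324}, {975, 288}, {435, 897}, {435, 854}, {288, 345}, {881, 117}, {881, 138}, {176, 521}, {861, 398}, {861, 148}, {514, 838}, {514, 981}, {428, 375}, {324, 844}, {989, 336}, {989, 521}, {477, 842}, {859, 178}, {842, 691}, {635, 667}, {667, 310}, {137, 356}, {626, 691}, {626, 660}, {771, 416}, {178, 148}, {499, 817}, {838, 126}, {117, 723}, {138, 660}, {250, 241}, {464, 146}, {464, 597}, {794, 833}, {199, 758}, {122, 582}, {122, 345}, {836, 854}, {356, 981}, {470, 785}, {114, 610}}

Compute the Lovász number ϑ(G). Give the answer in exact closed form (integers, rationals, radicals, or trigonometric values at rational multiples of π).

93*cos(pi/93)/(cos(pi/93) + 1)

deg(861) = 2; N(861) = {398, 148}.
N(844) = {848, 324}, |N(844)| = 2.
Vertex 958 has 2 neighbors: 310, 817.
N(108) = {453, 624}, |N(108)| = 2.
2-regular, N=93; this is C_{93}, the 93-cycle.
spec(A) ≈ [2.0, 1.995, 1.982, 1.959, 1.927, 1.887, 1.838, 1.78, 1.715, 1.642, 1.561, 1.473, 1.378, 1.277, 1.17, 1.058, 0.941, 0.82, 0.695, 0.566, 0.436, 0.303, 0.169, 0.034, -0.101, -0.236, -0.369, -0.501, -0.631, -0.758, -0.881, -1.0, -1.115, -1.224, -1.328, -1.426, -1.518, -1.602, -1.679, -1.749, -1.81, -1.864, -1.908, -1.944, -1.972, -1.99, -1.999] (distinct, 3 d.p.).
With N=93: ϑ(G) = 93·(-(-1)*2*cos(pi/93))/(2−(-2*cos(pi/93))) = 93*cos(pi/93)/(cos(pi/93) + 1).
ϑ(G) ≈ 46.48673.
46 ≤ 93*cos(pi/93)/(cos(pi/93) + 1) ≤ 47: both strict.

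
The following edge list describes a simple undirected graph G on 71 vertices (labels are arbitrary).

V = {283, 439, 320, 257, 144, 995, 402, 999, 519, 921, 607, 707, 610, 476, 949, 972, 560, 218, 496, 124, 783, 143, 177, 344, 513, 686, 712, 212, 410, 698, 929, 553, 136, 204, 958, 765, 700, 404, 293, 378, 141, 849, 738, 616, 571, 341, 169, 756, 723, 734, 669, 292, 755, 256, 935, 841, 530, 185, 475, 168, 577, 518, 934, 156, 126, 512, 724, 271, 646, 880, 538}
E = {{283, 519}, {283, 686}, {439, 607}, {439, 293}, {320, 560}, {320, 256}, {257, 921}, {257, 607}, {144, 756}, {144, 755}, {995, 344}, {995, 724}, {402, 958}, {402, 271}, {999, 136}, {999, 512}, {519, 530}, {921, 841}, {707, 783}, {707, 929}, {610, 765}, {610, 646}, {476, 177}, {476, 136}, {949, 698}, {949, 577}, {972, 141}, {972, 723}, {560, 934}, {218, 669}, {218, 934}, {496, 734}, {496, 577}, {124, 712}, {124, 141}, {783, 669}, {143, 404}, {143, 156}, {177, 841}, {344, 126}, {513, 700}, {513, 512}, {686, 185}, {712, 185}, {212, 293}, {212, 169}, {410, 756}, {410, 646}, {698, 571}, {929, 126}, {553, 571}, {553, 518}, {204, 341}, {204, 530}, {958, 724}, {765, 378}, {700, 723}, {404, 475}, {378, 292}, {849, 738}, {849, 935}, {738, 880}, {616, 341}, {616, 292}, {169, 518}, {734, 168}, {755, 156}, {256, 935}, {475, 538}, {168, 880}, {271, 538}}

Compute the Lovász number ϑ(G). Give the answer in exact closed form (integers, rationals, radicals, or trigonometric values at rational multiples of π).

N(476) = {177, 136}, |N(476)| = 2.
N(218) = {669, 934}, |N(218)| = 2.
Vertex 972 has 2 neighbors: 141, 723.
deg(538) = 2; N(538) = {475, 271}.
2-regular, N=71; this is C_{71}, the 71-cycle.
The 36 distinct eigenvalues: [2.0, 1.9922, 1.9688, 1.9299, 1.876, 1.8074, 1.7246, 1.6284, 1.5194, 1.3985, 1.2666, 1.1249, 0.9743, 0.8162, 0.6516, 0.4819, 0.3085, 0.1326, -0.0442, -0.2208, -0.3956, -0.5673, -0.7346, -0.8961, -1.0507, -1.1969, -1.3339, -1.4604, -1.5754, -1.6781, -1.7677, -1.8435, -1.9048, -1.9513, -1.9824, -1.998].
Lovász (edge-transitive): ϑ = −71·(-2*cos(pi/71))/((2)−(-2*cos(pi/71))) = 71*cos(pi/71)/(cos(pi/71) + 1).
= 35.482618… (decimal).
Sandwich: α(G)=35 ≤ ϑ(G)=71*cos(pi/71)/(cos(pi/71) + 1) ≤ χ(Ḡ)=36 (both strict).

71*cos(pi/71)/(cos(pi/71) + 1)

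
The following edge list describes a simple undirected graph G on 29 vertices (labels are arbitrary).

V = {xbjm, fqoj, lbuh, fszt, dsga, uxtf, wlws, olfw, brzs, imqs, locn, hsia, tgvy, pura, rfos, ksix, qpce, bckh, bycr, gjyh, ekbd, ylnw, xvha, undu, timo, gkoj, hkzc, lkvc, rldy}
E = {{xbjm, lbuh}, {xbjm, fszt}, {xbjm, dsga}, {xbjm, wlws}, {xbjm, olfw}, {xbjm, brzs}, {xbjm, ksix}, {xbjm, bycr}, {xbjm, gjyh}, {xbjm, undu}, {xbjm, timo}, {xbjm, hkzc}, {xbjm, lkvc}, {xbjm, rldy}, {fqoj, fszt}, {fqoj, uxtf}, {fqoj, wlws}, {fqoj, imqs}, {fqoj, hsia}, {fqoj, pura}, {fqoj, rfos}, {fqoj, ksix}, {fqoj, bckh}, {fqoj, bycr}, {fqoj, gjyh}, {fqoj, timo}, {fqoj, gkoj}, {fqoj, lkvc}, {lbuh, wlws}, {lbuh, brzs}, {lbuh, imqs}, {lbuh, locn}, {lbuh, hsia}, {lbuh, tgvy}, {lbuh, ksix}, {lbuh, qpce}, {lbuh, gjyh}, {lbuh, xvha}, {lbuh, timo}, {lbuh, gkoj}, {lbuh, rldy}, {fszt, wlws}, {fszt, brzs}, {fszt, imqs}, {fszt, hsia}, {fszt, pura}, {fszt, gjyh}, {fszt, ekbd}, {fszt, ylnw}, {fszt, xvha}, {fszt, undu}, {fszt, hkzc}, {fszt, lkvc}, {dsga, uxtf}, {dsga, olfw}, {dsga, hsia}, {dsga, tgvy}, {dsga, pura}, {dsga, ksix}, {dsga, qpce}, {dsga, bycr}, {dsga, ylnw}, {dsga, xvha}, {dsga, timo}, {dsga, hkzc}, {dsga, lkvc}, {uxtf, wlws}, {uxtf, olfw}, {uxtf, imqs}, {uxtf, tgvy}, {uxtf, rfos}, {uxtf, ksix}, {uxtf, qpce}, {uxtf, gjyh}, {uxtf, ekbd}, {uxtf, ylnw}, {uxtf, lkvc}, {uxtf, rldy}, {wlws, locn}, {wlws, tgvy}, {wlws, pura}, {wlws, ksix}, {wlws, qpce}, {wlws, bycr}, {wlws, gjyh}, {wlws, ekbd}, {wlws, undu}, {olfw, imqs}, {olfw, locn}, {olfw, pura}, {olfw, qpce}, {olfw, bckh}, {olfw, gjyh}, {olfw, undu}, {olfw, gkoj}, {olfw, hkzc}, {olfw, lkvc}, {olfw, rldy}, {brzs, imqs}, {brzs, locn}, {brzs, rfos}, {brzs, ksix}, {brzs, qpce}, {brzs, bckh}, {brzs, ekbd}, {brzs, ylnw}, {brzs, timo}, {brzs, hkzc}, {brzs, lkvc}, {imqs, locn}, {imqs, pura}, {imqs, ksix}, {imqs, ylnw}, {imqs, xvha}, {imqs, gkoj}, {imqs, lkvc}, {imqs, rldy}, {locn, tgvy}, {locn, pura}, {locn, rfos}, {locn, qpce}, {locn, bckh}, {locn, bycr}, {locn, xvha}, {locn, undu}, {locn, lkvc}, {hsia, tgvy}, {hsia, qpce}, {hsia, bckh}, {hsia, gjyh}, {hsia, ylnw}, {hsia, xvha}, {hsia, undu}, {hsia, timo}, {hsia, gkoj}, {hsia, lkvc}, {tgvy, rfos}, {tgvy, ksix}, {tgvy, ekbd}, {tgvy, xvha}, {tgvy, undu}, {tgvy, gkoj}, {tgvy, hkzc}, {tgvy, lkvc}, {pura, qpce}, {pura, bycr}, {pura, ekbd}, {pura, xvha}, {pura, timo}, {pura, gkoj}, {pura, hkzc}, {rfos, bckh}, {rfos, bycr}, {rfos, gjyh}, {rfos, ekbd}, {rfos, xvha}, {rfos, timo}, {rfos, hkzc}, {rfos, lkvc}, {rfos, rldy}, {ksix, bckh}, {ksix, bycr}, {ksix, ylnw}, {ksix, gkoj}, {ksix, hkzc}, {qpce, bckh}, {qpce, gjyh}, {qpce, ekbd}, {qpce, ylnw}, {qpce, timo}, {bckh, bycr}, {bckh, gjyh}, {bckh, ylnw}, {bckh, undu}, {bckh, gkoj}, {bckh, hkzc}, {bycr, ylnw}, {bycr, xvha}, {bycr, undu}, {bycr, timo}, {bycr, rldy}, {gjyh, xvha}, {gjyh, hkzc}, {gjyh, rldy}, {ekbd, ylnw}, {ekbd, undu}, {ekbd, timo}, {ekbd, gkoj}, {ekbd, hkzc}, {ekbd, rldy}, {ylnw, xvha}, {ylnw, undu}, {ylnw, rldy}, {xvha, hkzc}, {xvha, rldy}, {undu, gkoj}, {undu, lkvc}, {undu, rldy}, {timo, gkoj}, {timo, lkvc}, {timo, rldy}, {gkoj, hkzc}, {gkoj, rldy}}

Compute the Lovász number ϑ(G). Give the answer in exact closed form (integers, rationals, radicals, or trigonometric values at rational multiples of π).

N(fszt) = {xbjm, fqoj, wlws, brzs, imqs, hsia, pura, gjyh, ekbd, ylnw, xvha, undu, hkzc, lkvc}, |N(fszt)| = 14.
N(lkvc) = {xbjm, fqoj, fszt, dsga, uxtf, olfw, brzs, imqs, locn, hsia, tgvy, rfos, undu, timo}, |N(lkvc)| = 14.
deg(pura) = 14; N(pura) = {fqoj, fszt, dsga, wlws, olfw, imqs, locn, qpce, bycr, ekbd, xvha, timo, gkoj, hkzc}.
N(undu) = {xbjm, fszt, wlws, olfw, locn, hsia, tgvy, bckh, bycr, ekbd, ylnw, gkoj, lkvc, rldy}, |N(undu)| = 14.
29-vertex 14-regular graph: Paley(29): SR with (k,λ,μ)=(14,6,7).
A has 3 distinct eigenvalues ≈ [14.0, 2.193, -3.193].
λ_max=14, λ_min=-sqrt(29)/2 - 1/2; ϑ = −29·λ_min/(λ_max−λ_min) = sqrt(29).
≈ 5.38516 (to 5 d.p.).

sqrt(29)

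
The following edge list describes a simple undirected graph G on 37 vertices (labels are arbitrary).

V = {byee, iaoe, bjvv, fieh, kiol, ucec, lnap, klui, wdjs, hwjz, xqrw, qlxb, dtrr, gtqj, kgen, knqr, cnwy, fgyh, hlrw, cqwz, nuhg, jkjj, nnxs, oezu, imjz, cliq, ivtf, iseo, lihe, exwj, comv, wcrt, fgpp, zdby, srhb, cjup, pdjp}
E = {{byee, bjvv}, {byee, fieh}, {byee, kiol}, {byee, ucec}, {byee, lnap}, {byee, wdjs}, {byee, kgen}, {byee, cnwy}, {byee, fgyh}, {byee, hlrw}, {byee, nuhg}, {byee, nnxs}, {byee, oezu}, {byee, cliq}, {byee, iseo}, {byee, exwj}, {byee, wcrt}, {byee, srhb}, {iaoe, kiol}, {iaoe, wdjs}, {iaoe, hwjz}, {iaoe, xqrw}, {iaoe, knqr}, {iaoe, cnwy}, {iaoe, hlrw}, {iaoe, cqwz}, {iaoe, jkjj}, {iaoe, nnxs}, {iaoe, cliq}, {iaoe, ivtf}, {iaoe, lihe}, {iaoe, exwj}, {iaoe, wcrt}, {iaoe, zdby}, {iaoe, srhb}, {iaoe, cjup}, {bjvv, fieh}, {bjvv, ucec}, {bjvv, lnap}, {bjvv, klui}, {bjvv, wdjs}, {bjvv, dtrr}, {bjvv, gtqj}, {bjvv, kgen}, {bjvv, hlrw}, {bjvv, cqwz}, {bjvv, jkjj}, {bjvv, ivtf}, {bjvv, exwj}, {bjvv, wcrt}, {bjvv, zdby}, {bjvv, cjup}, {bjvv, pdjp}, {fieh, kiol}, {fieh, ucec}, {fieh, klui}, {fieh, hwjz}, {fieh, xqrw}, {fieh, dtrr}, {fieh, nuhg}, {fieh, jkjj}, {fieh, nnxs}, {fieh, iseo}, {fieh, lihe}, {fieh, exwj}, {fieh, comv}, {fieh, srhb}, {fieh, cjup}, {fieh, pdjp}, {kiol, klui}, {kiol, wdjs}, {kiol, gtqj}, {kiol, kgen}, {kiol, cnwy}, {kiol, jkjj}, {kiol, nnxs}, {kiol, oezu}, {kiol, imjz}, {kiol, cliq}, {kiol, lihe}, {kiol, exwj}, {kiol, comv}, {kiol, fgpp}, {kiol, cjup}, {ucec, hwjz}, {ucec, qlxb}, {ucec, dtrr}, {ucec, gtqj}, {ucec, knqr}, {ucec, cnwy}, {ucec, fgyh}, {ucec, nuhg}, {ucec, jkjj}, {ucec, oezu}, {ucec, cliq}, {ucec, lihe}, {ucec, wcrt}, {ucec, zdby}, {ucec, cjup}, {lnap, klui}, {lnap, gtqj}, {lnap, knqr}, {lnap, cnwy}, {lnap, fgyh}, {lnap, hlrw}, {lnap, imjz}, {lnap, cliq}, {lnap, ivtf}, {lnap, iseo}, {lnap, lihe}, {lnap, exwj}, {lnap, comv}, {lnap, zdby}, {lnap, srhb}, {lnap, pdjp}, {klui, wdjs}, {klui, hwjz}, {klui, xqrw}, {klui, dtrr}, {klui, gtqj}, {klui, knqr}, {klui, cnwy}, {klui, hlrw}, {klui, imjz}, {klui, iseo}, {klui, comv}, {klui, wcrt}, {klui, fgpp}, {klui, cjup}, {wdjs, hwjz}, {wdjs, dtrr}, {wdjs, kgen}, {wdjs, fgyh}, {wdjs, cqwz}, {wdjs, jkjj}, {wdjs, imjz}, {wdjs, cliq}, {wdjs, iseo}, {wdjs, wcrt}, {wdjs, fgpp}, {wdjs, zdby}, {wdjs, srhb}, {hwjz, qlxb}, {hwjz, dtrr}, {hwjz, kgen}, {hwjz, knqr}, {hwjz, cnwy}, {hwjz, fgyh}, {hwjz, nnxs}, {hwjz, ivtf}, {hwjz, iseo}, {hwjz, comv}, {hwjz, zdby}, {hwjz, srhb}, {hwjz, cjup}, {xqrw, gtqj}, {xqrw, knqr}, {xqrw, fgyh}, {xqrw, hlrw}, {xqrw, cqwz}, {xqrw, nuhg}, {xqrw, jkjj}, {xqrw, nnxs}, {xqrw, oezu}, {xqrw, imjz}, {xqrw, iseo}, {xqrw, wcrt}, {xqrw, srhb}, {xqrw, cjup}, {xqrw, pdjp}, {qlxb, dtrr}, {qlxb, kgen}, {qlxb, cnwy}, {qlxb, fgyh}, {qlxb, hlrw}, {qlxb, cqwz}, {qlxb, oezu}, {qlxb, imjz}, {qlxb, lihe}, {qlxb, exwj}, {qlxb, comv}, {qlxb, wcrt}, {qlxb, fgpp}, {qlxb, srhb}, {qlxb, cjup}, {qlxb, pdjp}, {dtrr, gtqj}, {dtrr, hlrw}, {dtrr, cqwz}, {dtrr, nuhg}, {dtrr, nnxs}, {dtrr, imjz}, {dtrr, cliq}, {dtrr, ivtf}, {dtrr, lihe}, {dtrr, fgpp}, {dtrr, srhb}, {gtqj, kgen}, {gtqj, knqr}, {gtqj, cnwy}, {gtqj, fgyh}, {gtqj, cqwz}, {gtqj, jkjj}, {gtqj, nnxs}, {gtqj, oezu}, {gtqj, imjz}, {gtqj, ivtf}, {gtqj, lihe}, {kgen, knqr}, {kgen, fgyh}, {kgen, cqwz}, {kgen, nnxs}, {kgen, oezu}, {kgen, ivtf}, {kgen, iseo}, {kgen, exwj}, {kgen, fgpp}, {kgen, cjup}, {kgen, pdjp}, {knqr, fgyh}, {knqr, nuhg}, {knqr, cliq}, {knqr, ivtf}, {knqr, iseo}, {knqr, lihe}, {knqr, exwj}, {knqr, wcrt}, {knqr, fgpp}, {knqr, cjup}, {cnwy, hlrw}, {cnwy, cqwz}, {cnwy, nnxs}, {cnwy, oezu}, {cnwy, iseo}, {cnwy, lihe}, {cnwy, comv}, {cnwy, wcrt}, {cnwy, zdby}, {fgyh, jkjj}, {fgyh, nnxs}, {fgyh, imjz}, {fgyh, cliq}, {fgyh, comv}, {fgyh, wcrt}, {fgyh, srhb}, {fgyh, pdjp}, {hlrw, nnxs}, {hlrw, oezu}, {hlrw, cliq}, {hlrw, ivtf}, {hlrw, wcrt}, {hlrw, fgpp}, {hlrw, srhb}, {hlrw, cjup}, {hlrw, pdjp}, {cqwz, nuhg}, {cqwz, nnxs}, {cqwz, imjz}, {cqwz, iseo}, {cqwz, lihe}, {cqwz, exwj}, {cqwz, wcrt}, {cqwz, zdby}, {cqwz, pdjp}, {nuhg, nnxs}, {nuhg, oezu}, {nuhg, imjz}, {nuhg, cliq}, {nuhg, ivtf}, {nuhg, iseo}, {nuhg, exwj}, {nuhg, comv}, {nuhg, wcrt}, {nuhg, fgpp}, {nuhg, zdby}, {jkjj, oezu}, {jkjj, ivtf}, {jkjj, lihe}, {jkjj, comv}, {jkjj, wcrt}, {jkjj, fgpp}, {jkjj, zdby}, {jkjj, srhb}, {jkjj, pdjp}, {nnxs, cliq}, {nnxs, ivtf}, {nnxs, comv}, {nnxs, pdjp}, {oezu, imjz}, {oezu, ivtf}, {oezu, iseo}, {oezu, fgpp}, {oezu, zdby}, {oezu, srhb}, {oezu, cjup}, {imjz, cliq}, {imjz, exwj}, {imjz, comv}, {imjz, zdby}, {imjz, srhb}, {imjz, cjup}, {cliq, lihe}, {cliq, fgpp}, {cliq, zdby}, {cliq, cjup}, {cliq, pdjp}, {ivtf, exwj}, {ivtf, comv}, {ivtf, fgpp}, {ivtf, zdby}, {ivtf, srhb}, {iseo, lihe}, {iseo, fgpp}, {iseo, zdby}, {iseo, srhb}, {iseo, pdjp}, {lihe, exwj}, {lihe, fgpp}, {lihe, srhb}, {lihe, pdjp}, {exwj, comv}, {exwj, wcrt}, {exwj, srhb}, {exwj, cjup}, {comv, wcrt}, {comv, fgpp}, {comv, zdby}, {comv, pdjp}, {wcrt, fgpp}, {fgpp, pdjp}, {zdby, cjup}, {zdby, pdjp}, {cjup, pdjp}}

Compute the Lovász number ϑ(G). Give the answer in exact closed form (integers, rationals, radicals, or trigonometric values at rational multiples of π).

sqrt(37)

N(fieh) = {byee, bjvv, kiol, ucec, klui, hwjz, xqrw, dtrr, nuhg, jkjj, nnxs, iseo, lihe, exwj, comv, srhb, cjup, pdjp}, |N(fieh)| = 18.
Vertex comv has 18 neighbors: fieh, kiol, lnap, klui, hwjz, qlxb, cnwy, fgyh, nuhg, jkjj, nnxs, imjz, ivtf, exwj, wcrt, fgpp, zdby, pdjp.
N(imjz) = {kiol, lnap, klui, wdjs, xqrw, qlxb, dtrr, gtqj, fgyh, cqwz, nuhg, oezu, cliq, exwj, comv, zdby, srhb, cjup}, |N(imjz)| = 18.
deg(lnap) = 18; N(lnap) = {byee, bjvv, klui, gtqj, knqr, cnwy, fgyh, hlrw, imjz, cliq, ivtf, iseo, lihe, exwj, comv, zdby, srhb, pdjp}.
18-regular, N=37; strongly regular (37,18,8,9).
spec(A) ≈ [18.0, 2.54138, -3.54138] (distinct, 5 d.p.).
−37·(-sqrt(37)/2 - 1/2) / ((18)−(-sqrt(37)/2 - 1/2)) = sqrt(37) = ϑ(G).
≈ 6.08276 (to 5 d.p.).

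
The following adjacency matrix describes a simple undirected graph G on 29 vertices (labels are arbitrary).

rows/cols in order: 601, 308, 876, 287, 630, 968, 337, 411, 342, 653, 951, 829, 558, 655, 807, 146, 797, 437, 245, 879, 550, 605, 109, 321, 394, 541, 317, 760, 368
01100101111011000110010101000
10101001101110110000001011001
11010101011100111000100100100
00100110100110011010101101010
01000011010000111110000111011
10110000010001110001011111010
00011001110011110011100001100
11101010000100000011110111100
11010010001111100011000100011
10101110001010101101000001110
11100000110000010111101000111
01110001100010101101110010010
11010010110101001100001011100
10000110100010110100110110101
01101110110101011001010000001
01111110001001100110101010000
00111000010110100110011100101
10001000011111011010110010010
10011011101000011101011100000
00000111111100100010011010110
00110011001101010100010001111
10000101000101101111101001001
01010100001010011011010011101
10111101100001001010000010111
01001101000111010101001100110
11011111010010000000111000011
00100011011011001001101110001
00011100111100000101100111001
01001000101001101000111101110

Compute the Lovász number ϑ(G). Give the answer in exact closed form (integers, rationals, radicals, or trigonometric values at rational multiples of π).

sqrt(29)

Vertex 605 has 14 neighbors: 601, 968, 411, 829, 655, 807, 797, 437, 245, 879, 550, 109, 541, 368.
Vertex 630 has 14 neighbors: 308, 337, 411, 653, 807, 146, 797, 437, 245, 321, 394, 541, 760, 368.
Vertex 337 has 14 neighbors: 287, 630, 411, 342, 653, 558, 655, 807, 146, 245, 879, 550, 541, 317.
N(876) = {601, 308, 287, 968, 411, 653, 951, 829, 807, 146, 797, 550, 321, 317}, |N(876)| = 14.
29-vertex 14-regular graph: SR(29,14,6,7) — a Paley graph.
Distinct eigenvalues (to 5 d.p.): [14.0, 2.19258, -3.19258].
With N=29: ϑ(G) = 29·(-(-sqrt(29)/2 - 1/2))/(14−(-sqrt(29)/2 - 1/2)) = sqrt(29).
Numerically 5.38516.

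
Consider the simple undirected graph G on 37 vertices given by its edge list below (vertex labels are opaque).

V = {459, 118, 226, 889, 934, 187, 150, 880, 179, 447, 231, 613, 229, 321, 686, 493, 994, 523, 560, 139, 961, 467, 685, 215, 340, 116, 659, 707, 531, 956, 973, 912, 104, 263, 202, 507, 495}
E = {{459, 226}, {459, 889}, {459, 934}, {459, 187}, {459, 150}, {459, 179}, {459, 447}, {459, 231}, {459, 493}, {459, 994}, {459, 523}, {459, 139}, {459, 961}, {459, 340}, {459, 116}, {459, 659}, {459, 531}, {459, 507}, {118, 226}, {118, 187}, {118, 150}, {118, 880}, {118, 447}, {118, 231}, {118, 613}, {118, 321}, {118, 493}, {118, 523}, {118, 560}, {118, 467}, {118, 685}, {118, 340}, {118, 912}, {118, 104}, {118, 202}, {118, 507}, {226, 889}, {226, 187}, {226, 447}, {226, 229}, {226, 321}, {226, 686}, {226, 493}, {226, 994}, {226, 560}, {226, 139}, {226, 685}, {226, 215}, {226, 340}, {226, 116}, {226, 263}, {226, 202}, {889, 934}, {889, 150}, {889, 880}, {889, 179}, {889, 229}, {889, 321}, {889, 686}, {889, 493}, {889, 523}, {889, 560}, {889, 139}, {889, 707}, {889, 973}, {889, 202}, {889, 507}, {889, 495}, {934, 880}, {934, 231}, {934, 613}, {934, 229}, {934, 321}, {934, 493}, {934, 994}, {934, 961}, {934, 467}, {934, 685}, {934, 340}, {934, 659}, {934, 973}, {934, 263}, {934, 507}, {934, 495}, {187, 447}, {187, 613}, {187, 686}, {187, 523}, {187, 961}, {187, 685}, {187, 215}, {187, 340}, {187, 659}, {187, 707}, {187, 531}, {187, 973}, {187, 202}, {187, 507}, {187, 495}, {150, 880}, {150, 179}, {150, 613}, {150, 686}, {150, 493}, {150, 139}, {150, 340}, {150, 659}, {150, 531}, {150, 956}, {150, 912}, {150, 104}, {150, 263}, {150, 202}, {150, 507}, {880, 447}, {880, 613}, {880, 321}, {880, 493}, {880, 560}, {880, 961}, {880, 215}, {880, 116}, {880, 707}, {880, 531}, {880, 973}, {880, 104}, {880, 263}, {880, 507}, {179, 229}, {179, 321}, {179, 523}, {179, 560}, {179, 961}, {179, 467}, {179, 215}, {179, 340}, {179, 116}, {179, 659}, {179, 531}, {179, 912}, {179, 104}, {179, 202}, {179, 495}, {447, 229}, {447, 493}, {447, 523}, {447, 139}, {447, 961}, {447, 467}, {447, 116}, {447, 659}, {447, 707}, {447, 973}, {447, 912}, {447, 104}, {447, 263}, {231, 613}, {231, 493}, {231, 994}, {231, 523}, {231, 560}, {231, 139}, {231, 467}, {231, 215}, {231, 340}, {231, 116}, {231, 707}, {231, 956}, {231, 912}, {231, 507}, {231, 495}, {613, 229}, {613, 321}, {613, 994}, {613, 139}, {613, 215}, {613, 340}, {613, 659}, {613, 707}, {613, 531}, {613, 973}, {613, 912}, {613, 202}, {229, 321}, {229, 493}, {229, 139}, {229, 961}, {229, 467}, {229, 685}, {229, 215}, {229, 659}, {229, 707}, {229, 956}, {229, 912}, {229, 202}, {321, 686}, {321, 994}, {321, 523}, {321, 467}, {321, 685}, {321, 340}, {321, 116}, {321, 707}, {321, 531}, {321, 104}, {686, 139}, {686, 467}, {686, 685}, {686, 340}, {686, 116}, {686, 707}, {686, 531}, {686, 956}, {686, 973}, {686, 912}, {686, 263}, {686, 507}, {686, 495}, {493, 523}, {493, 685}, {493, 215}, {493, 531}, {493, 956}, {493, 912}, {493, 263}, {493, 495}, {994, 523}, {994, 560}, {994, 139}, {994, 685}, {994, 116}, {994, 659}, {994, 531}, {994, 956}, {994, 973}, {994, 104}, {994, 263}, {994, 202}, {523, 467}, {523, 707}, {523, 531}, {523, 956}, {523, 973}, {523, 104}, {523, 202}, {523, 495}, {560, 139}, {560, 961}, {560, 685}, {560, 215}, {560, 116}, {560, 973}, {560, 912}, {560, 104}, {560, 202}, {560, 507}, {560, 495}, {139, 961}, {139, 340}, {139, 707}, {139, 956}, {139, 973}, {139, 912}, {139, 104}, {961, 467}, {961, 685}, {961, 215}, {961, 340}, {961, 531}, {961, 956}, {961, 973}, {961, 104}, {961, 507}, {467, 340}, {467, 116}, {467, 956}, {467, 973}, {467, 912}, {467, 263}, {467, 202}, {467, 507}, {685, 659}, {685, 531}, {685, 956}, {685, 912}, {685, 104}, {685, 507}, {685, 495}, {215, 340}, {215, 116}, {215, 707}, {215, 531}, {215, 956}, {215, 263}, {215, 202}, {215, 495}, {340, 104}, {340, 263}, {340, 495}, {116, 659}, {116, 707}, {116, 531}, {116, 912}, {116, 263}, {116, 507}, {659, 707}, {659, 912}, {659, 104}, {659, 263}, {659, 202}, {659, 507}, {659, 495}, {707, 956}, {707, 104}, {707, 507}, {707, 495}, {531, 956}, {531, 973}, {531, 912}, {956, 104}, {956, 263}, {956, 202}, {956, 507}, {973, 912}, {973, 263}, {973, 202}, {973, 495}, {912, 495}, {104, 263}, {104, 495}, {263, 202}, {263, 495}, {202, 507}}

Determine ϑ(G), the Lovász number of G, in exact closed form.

deg(202) = 18; N(202) = {118, 226, 889, 187, 150, 179, 613, 229, 994, 523, 560, 467, 215, 659, 956, 973, 263, 507}.
Vertex 880 has 18 neighbors: 118, 889, 934, 150, 447, 613, 321, 493, 560, 961, 215, 116, 707, 531, 973, 104, 263, 507.
Vertex 493 has 18 neighbors: 459, 118, 226, 889, 934, 150, 880, 447, 231, 229, 523, 685, 215, 531, 956, 912, 263, 495.
deg(961) = 18; N(961) = {459, 934, 187, 880, 179, 447, 229, 560, 139, 467, 685, 215, 340, 531, 956, 973, 104, 507}.
deg(v) = 18 for all v (|V|=37); Paley(37): SR with (k,λ,μ)=(18,8,9).
The 3 distinct eigenvalues: [18.0, 2.54138, -3.54138].
−37·(-sqrt(37)/2 - 1/2) / ((18)−(-sqrt(37)/2 - 1/2)) = sqrt(37) = ϑ(G).
= 6.082762530… (decimal).

sqrt(37)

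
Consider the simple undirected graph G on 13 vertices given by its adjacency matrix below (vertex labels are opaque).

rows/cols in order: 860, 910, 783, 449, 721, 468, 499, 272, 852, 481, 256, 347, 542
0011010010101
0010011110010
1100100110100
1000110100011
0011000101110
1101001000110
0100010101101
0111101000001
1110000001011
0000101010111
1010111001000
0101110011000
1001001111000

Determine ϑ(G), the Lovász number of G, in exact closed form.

sqrt(13)

deg(783) = 6; N(783) = {860, 910, 721, 272, 852, 256}.
N(852) = {860, 910, 783, 481, 347, 542}, |N(852)| = 6.
deg(542) = 6; N(542) = {860, 449, 499, 272, 852, 481}.
N(449) = {860, 721, 468, 272, 347, 542}, |N(449)| = 6.
6-regular, N=13; SR(13,6,2,3) — a Paley graph.
The 3 distinct eigenvalues: [6.0, 1.3028, -2.3028].
ϑ = −N·λ_min/(λ_max−λ_min) = −13·(-sqrt(13)/2 - 1/2)/(6−(-sqrt(13)/2 - 1/2)) = sqrt(13).
Numerically 3.6056.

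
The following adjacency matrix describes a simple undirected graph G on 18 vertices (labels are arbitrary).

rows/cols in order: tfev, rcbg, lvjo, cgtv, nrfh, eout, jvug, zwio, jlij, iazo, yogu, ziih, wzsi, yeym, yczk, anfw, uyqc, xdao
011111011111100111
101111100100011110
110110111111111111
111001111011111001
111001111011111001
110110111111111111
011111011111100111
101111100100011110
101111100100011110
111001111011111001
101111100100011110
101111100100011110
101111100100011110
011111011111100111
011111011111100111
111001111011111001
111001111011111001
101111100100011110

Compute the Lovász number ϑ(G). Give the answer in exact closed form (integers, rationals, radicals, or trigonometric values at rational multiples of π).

Vertex xdao has 11 neighbors: tfev, lvjo, cgtv, nrfh, eout, jvug, iazo, yeym, yczk, anfw, uyqc.
N(cgtv) = {tfev, rcbg, lvjo, eout, jvug, zwio, jlij, yogu, ziih, wzsi, yeym, yczk, xdao}, |N(cgtv)| = 13.
Vertex eout has 16 neighbors: tfev, rcbg, cgtv, nrfh, jvug, zwio, jlij, iazo, yogu, ziih, wzsi, yeym, yczk, anfw, uyqc, xdao.
deg(anfw) = 13; N(anfw) = {tfev, rcbg, lvjo, eout, jvug, zwio, jlij, yogu, ziih, wzsi, yeym, yczk, xdao}.
Complete multipartite on [7, 5, 4, 2]: sandwich collapses at ϑ=7.
Numerically 7.0000.
Lovász sandwich 7 ≤ 7 ≤ 7: collapsed.

7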